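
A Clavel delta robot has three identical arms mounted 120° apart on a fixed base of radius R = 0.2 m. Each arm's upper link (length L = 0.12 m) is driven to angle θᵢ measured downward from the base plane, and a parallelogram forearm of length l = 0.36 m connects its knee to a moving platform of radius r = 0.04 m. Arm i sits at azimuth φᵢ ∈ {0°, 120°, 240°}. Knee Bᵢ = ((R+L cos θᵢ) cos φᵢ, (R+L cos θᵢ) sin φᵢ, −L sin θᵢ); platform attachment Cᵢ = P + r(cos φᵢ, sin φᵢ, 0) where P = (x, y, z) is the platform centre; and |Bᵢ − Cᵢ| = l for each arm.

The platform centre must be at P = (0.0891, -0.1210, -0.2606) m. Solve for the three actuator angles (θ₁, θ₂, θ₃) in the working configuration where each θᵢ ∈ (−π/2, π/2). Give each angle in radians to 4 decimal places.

θ₁ = -0.1746, θ₂ = 1.3960, θ₃ = 0.0875

rotate P by −φ1: (0.0891, -0.1210, -0.2606)
  A cos θ + B sin θ = C:  0.0709·cos θ + -0.2606·sin θ = 0.1151
  √(A²+B²)=0.2701;  θ1 = -1.3052+1.1306 ≈ -0.1746
rotate P by −φ2: (-0.1493, -0.0167, -0.2606)
  A cos θ + B sin θ = C:  0.3093·cos θ + -0.2606·sin θ = -0.2028
  γ=atan2(-0.2606,0.3093)=-0.7001;  ψ=arccos(-0.5015)=2.0961;  θ2=γ+ψ≈1.3960
φ3=240.0° → target in arm frame (0.0602, 0.1377)
  A cos θ + B sin θ = C:  0.0998·cos θ + -0.2606·sin θ = 0.0766
  √(A²+B²)=0.2790;  θ3 = -1.2052+1.2927 ≈ 0.0875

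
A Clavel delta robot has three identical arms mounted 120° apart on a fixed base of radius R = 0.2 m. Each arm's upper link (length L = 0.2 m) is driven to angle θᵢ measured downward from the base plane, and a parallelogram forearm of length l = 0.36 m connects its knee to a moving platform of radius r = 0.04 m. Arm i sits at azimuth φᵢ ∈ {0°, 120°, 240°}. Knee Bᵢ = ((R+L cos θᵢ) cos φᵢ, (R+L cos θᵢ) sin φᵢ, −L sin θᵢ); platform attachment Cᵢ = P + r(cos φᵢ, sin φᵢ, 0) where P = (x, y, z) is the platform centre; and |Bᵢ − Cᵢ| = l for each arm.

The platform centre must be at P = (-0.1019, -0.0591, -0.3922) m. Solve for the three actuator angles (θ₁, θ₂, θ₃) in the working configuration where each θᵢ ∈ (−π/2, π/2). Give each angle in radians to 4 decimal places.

θ₁ = 1.3963, θ₂ = 1.0469, θ₃ = 0.6108

φ1=0.0° → target in arm frame (-0.1019, -0.0591)
  A cos θ + B sin θ = C:  0.2619·cos θ + -0.3922·sin θ = -0.3408
  θ1 = atan2(B,A) + arccos(C/0.4716) = 1.3963
arm 2 (φ=120.0°): x'=-0.0002, y'=0.1178
  A cos θ + B sin θ = C:  0.1602·cos θ + -0.3922·sin θ = -0.2594
  √(A²+B²)=0.4237;  θ2 = -1.1829+2.2298 ≈ 1.0469
arm 3 (φ=240.0°): x'=0.1021, y'=-0.0587
  e−x'=0.0579;  (l²−L²−(e−x')²−y'²−z²)/2L = -0.1775
  √(A²+B²)=0.3964;  θ3 = -1.4243+2.0351 ≈ 0.6108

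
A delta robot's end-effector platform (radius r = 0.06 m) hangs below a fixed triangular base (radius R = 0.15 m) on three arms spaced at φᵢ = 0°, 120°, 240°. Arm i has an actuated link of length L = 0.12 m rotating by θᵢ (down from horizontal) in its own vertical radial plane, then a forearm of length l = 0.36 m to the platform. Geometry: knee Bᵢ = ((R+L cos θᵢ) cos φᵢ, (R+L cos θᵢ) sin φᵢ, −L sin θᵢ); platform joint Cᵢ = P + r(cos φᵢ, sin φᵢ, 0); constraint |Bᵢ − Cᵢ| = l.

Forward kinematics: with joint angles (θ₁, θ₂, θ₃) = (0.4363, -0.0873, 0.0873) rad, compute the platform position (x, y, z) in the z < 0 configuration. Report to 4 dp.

O1 = (0.1988·cos0.0°, 0.1988·sin0.0°, -0.0507) = (0.1988, 0.0000, -0.0507)
arm 2 at φ=120.0°: ρ2 = 0.2095;  O2 = (-0.1048, 0.1815, 0.0105)
arm 3 at φ=240.0°: ρ3 = 0.2095;  O3 = (-0.1048, -0.1815, -0.0105)
subtract pairs → two planes through P
plane₁₂: -0.6071x+0.3629y+0.1223z = 0.0019
det = 0.4407;  x = -0.0032+0.1671z,  y = 0.0000+-0.0577z
quadratic in z: (1.0312)z²+(0.0339)z+(-0.0862)=0, √Δ=0.5974 → z ∈ {-0.3061, 0.2732}; z = -0.3061 (taking z<0)
x = -0.0543, y = 0.0176

(-0.0543, 0.0176, -0.3061)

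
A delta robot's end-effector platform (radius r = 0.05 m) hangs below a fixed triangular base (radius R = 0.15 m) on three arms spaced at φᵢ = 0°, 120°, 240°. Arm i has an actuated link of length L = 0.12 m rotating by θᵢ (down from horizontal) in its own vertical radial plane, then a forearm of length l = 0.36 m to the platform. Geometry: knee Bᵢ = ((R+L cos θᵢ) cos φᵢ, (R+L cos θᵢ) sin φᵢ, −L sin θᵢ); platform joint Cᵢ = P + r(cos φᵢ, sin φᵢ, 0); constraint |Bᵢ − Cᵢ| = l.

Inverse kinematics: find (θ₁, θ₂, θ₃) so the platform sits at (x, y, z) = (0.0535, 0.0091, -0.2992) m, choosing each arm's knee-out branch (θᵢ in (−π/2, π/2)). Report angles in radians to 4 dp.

θ₁ = -0.1742, θ₂ = 0.2619, θ₃ = 0.3490

arm 1 (φ=0.0°): x'=0.0535, y'=0.0091
  A cos θ + B sin θ = C:  0.0465·cos θ + -0.2992·sin θ = 0.0976
  θ1 = atan2(B,A) + arccos(C/0.3028) = -0.1742
rotate P by −φ2: (-0.0189, -0.0509, -0.2992)
  A cos θ + B sin θ = C:  0.1189·cos θ + -0.2992·sin θ = 0.0373
  γ=atan2(-0.2992,0.1189)=-1.1926;  ψ=arccos(0.1160)=1.4546;  θ2=γ+ψ≈0.2619
φ3=240.0° → target in arm frame (-0.0346, 0.0418)
  e−x'=0.1346;  (l²−L²−(e−x')²−y'²−z²)/2L = 0.0242
  √(A²+B²)=0.3281;  θ3 = -1.1480+1.4970 ≈ 0.3490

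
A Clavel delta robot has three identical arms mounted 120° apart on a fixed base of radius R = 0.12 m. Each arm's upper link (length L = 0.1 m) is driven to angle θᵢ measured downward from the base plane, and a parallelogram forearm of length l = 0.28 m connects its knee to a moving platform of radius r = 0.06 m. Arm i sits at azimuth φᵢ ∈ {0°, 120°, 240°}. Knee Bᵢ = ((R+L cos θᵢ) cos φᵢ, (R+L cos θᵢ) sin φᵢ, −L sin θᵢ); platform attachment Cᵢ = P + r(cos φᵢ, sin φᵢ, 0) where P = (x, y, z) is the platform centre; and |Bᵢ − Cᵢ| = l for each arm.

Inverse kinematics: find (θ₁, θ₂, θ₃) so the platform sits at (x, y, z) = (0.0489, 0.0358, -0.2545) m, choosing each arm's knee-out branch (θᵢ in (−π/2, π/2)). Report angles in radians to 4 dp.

arm 1 (φ=0.0°): x'=0.0489, y'=0.0358
  A cos θ + B sin θ = C:  0.0111·cos θ + -0.2545·sin θ = 0.0111
  θ1 = atan2(B,A) + arccos(C/0.2547) = -0.0001
rotate P by −φ2: (0.0066, -0.0602, -0.2545)
  A cos θ + B sin θ = C:  0.0534·cos θ + -0.2545·sin θ = -0.0143
  √(A²+B²)=0.2601;  θ2 = -1.3638+1.6257 ≈ 0.2619
arm 3 (φ=240.0°): x'=-0.0555, y'=0.0244
  e−x'=0.1155;  (l²−L²−(e−x')²−y'²−z²)/2L = -0.0515
  θ3 = atan2(B,A) + arccos(C/0.2795) = 0.6112

θ₁ = -0.0001, θ₂ = 0.2619, θ₃ = 0.6112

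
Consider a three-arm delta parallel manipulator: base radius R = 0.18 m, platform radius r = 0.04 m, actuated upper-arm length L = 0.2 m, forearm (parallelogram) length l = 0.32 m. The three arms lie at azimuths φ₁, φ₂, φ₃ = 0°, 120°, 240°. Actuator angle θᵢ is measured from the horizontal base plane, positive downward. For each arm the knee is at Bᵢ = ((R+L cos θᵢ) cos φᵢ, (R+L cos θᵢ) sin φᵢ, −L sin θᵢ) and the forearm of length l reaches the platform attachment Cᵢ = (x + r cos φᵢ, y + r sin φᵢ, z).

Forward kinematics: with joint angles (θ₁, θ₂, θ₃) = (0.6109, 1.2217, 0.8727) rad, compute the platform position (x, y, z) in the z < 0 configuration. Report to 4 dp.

arm 1 at φ=0.0°: (R−r)+L cos θ1 = 0.3038;  O1 = (0.3038, 0.0000, -0.1147)
φ2=120.0°: virtual centre (-0.1042, 0.1805, -0.1879), radius l
arm 3 at φ=240.0°: (R−r)+L cos θ3 = 0.2686;  O3 = (-0.1343, -0.2326, -0.1532)
eliminate P² terms by subtracting sphere 1 from 2 and 3
plane₁₂: -0.8161x+0.3610y+-0.1464z = -0.0267
det = 0.6959;  x = 0.0230+-0.1378z,  y = -0.0221+0.0941z
quadratic in z: (1.0278)z²+(0.3027)z+(-0.0099)=0, √Δ=0.3637 → z ∈ {-0.3241, 0.0297}; z = -0.3241 (taking z<0)
x = 0.0677, y = -0.0526

(0.0677, -0.0526, -0.3241)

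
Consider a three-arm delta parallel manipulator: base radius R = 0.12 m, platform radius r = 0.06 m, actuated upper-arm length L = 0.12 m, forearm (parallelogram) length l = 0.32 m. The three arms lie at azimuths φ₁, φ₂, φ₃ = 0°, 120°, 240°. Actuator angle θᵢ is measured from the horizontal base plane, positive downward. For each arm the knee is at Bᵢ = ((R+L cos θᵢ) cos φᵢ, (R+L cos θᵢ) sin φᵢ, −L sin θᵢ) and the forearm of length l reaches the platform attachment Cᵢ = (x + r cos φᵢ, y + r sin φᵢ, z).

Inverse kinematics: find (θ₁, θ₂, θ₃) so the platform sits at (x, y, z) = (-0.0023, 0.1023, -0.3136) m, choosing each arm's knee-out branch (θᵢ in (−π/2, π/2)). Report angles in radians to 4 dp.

rotate P by −φ1: (-0.0023, 0.1023, -0.3136)
  A cos θ + B sin θ = C:  0.0623·cos θ + -0.3136·sin θ = -0.1029
  √(A²+B²)=0.3197;  θ1 = -1.3747+1.8984 ≈ 0.5237
φ2=120.0° → target in arm frame (0.0897, -0.0492)
  e−x'=-0.0297;  (l²−L²−(e−x')²−y'²−z²)/2L = -0.0569
  √(A²+B²)=0.3150;  θ2 = -1.6654+1.7523 ≈ 0.0869
φ3=240.0° → target in arm frame (-0.0874, -0.0531)
  e−x'=0.1474;  (l²−L²−(e−x')²−y'²−z²)/2L = -0.1455
  √(A²+B²)=0.3465;  θ3 = -1.1313+2.0040 ≈ 0.8727

θ₁ = 0.5237, θ₂ = 0.0869, θ₃ = 0.8727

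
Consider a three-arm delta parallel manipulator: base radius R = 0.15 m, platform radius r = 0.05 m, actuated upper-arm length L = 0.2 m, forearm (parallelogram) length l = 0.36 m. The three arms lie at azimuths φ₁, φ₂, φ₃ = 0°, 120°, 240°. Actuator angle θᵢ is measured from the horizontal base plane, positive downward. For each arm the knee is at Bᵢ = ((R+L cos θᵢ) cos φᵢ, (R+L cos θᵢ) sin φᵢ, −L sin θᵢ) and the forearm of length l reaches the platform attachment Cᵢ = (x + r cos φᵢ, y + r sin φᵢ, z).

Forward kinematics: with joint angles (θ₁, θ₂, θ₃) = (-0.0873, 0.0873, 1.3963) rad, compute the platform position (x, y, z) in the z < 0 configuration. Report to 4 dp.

(0.1252, 0.1848, -0.2378)

φ1=0.0°: virtual centre (0.2992, 0.0000, 0.0174), radius l
arm 2 at φ=120.0°: e+L cos θ2 = 0.2992;  centre 2 = (-0.1496, 0.2591, -0.0174)
arm 3 at φ=240.0°: e+L cos θ3 = 0.1347;  centre 3 = (-0.0674, -0.1167, -0.1970)
eliminate P² terms by subtracting sphere 1 from 2 and 3
[-0.8977 0.5183 -0.0698]·P = 0.0000;  [-0.7332 -0.2333 -0.4288]·P = -0.0329
Cramer: x(z) = 0.0289-0.4046z;  y(z) = 0.0501-0.5662z
quadratic in z: (1.4844)z²+(0.1271)z+(-0.0537)=0, √Δ=0.5789 → z ∈ {-0.2378, 0.1522}; z = -0.2378 (taking z<0)
x = 0.1252, y = 0.1848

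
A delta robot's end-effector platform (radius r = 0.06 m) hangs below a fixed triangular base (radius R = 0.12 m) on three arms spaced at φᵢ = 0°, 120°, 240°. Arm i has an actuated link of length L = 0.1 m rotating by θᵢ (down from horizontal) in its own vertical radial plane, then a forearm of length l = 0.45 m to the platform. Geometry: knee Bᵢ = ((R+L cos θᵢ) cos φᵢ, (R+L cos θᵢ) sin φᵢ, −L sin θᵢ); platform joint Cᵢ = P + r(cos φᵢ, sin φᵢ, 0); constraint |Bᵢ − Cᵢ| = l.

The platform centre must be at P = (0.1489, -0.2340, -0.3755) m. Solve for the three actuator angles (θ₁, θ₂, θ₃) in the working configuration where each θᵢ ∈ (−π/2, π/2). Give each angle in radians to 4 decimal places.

θ₁ = -0.0874, θ₂ = 1.3966, θ₃ = 0.0000

arm 1 (φ=0.0°): x'=0.1489, y'=-0.2340
  A=-0.0889, B=-0.3755, C=(l²−L²−A²−y'²−z²)/(2L)=-0.0558
  γ=atan2(-0.3755,-0.0889)=-1.8033;  ψ=arccos(-0.1446)=1.7159;  θ1=γ+ψ≈-0.0874
arm 2 (φ=120.0°): x'=-0.2771, y'=-0.0120
  A=0.3371, B=-0.3755, C=(l²−L²−A²−y'²−z²)/(2L)=-0.3114
  θ2 = atan2(B,A) + arccos(C/0.5046) = 1.3966
φ3=240.0° → target in arm frame (0.1282, 0.2460)
  e−x'=-0.0682;  (l²−L²−(e−x')²−y'²−z²)/2L = -0.0682
  γ=atan2(-0.3755,-0.0682)=-1.7505;  ψ=arccos(-0.1787)=1.7505;  θ3=γ+ψ≈0.0000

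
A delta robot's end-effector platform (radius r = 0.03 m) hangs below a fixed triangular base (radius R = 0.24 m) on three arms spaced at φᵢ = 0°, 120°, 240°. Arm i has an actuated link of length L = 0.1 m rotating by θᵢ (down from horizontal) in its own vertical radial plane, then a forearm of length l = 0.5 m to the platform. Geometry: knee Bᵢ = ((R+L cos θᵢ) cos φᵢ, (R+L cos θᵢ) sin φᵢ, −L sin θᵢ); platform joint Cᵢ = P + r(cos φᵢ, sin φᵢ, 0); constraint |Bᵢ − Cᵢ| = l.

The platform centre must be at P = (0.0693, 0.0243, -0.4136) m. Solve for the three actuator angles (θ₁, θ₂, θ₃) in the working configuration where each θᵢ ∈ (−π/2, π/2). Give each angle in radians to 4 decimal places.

θ₁ = -0.2612, θ₂ = 0.3491, θ₃ = 0.6112

arm 1 (φ=0.0°): x'=0.0693, y'=0.0243
  A=0.1407, B=-0.4136, C=(l²−L²−A²−y'²−z²)/(2L)=0.2427
  √(A²+B²)=0.4369;  θ1 = -1.2429+0.9817 ≈ -0.2612
φ2=120.0° → target in arm frame (-0.0136, -0.0722)
  e−x'=0.2236;  (l²−L²−(e−x')²−y'²−z²)/2L = 0.0686
  γ=atan2(-0.4136,0.2236)=-1.0752;  ψ=arccos(0.1460)=1.4243;  θ2=γ+ψ≈0.3491
rotate P by −φ3: (-0.0557, 0.0479, -0.4136)
  e−x'=0.2657;  (l²−L²−(e−x')²−y'²−z²)/2L = -0.0197
  θ3 = atan2(B,A) + arccos(C/0.4916) = 0.6112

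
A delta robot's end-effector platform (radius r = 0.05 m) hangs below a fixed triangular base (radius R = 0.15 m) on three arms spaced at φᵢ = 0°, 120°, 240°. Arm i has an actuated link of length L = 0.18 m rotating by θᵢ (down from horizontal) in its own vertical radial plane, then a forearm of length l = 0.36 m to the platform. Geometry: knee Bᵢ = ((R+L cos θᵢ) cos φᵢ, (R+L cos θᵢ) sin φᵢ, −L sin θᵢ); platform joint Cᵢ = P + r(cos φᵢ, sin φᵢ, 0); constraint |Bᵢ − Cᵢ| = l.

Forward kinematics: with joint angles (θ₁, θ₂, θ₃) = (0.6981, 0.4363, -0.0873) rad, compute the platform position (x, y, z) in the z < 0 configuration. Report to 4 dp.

O1 = (0.2379·cos0.0°, 0.2379·sin0.0°, -0.1157) = (0.2379, 0.0000, -0.1157)
O2 = (0.2631·cos120.0°, 0.2631·sin120.0°, -0.0761) = (-0.1316, 0.2279, -0.0761)
O3 = (0.2793·cos240.0°, 0.2793·sin240.0°, 0.0157) = (-0.1397, -0.2419, 0.0157)
subtract pairs → two planes through P
plane₁₂: -0.7389x+0.4558y+0.0793z = 0.0050
det = 0.7016;  x = -0.0089+0.2254z,  y = -0.0033+0.1914z
quadratic in z: (1.0874)z²+(0.1189)z+(-0.0553)=0, √Δ=0.5047 → z ∈ {-0.2868, 0.1774}; z = -0.2868 (taking z<0)
x = -0.0735, y = -0.0582

(-0.0735, -0.0582, -0.2868)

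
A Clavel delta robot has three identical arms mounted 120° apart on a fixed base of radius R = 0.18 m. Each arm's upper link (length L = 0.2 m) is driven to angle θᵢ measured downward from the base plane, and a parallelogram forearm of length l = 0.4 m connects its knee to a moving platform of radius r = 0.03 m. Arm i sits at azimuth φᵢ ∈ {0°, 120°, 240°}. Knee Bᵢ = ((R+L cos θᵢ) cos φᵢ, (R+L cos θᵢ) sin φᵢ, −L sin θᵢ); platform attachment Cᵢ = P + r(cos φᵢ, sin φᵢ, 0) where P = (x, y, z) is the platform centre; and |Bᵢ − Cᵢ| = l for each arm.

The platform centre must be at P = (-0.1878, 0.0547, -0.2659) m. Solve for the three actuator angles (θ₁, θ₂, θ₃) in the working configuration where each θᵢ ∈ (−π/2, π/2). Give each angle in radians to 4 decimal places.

φ1=0.0° → target in arm frame (-0.1878, 0.0547)
  A=0.3378, B=-0.2659, C=(l²−L²−A²−y'²−z²)/(2L)=-0.1695
  γ=atan2(-0.2659,0.3378)=-0.6669;  ψ=arccos(-0.3943)=1.9761;  θ1=γ+ψ≈1.3092
arm 2 (φ=120.0°): x'=0.1413, y'=0.1353
  A cos θ + B sin θ = C:  0.0087·cos θ + -0.2659·sin θ = 0.0773
  γ=atan2(-0.2659,0.0087)=-1.5380;  ψ=arccos(0.2905)=1.2760;  θ2=γ+ψ≈-0.2620
rotate P by −φ3: (0.0465, -0.1900, -0.2659)
  e−x'=0.1035;  (l²−L²−(e−x')²−y'²−z²)/2L = 0.0062
  θ3 = atan2(B,A) + arccos(C/0.2853) = 0.3492

θ₁ = 1.3092, θ₂ = -0.2620, θ₃ = 0.3492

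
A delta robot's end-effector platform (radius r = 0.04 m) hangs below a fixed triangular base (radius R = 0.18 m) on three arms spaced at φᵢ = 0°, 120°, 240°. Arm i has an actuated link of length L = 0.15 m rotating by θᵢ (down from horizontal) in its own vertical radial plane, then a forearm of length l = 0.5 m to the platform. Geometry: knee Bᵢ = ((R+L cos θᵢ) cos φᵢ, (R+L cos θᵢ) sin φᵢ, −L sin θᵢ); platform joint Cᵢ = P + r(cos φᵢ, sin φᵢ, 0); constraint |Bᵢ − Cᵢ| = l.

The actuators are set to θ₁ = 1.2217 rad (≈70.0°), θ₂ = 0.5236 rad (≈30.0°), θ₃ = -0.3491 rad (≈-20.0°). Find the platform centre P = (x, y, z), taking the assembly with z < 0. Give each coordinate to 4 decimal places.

(-0.2020, -0.1142, -0.4278)

φ1=0.0°: virtual centre (0.1913, 0.0000, -0.1410), radius l
φ2=120.0°: virtual centre (-0.1350, 0.2337, -0.0750), radius l
arm 3 at φ=240.0°: (R−r)+L cos θ3 = 0.2810;  S3 = (-0.1405, -0.2433, 0.0513)
|S₂|²−|S₁|² = 0.0220;  |S₃|²−|S₁|² = 0.0251
linear system: -0.6525x+0.4675y = 0.0220−0.1319z; -0.6636x+-0.4866y = 0.0251−0.3845z
det = 0.6277;  x = -0.0358+0.3886z,  y = -0.0028+0.2603z
sphere 1 gives Az²+Bz+C=0 with A=1.2188, B=0.1040, C=-0.1786;  B²−4AC=0.8813;  roots -0.4278, 0.3425;  negative root z = -0.4278
x = -0.2020, y = -0.1142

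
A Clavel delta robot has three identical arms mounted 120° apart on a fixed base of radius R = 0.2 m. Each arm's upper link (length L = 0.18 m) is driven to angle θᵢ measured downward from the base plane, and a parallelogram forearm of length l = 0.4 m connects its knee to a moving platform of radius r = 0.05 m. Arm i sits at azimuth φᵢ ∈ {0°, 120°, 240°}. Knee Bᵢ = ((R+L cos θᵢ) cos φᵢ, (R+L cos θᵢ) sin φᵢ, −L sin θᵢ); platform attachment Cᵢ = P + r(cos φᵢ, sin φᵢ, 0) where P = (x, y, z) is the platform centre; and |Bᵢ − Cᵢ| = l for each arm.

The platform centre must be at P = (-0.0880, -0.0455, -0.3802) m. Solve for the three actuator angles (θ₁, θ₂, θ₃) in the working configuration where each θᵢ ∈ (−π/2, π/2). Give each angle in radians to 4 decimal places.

φ1=0.0° → target in arm frame (-0.0880, -0.0455)
  A cos θ + B sin θ = C:  0.2380·cos θ + -0.3802·sin θ = -0.2102
  γ=atan2(-0.3802,0.2380)=-1.0115;  ψ=arccos(-0.4686)=2.0585;  θ1=γ+ψ≈1.0470
φ2=120.0° → target in arm frame (0.0046, 0.0990)
  A=0.1454, B=-0.3802, C=(l²−L²−A²−y'²−z²)/(2L)=-0.1330
  γ=atan2(-0.3802,0.1454)=-1.2055;  ψ=arccos(-0.3268)=1.9037;  θ2=γ+ψ≈0.6982
φ3=240.0° → target in arm frame (0.0834, -0.0535)
  e−x'=0.0666;  (l²−L²−(e−x')²−y'²−z²)/2L = -0.0673
  θ3 = atan2(B,A) + arccos(C/0.3860) = 0.3488

θ₁ = 1.0470, θ₂ = 0.6982, θ₃ = 0.3488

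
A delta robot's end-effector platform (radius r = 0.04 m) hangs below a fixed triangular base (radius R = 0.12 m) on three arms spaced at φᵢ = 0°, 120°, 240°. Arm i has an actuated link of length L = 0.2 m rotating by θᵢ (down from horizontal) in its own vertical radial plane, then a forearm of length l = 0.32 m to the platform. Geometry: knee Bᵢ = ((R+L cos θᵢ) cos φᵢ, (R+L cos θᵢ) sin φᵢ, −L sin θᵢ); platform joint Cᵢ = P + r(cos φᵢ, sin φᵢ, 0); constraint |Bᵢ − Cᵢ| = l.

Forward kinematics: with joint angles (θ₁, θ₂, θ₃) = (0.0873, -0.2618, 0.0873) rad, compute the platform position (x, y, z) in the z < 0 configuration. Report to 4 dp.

arm 1 at φ=0.0°: (R−r)+L cos θ1 = 0.2792;  O1 = (0.2792, 0.0000, -0.0174)
O2 = (0.2732·cos120.0°, 0.2732·sin120.0°, 0.0518) = (-0.1366, 0.2366, 0.0518)
O3 = (0.2792·cos240.0°, 0.2792·sin240.0°, -0.0174) = (-0.1396, -0.2418, -0.0174)
subtract pairs → two planes through P
plane₁₂: -0.8317x+0.4732y+0.1384z = -0.0010
det = 0.7986;  x = 0.0006+0.0838z,  y = -0.0010+-0.1452z
sphere 1 gives Az²+Bz+C=0 with A=1.0281, B=-0.0115, C=-0.0244;  B²−4AC=0.1007;  roots -0.1487, 0.1599;  negative root z = -0.1487
x = -0.0119, y = 0.0206

(-0.0119, 0.0206, -0.1487)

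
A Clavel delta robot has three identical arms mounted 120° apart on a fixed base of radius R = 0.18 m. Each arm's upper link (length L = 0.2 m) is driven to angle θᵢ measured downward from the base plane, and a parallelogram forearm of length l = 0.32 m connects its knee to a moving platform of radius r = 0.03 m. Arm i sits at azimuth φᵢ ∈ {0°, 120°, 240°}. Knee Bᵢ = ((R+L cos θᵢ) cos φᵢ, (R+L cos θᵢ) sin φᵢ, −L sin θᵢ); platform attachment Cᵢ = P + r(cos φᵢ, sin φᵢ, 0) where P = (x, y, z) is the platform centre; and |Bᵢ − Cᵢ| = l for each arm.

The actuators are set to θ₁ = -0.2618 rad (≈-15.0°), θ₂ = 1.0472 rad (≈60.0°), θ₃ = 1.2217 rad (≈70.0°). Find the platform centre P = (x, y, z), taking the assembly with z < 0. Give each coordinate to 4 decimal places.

(0.1299, 0.0235, -0.1857)

arm 1 at φ=0.0°: ρ1 = 0.3432;  S1 = (0.3432, 0.0000, 0.0518)
S2 = (0.2500·cos120.0°, 0.2500·sin120.0°, -0.1732) = (-0.1250, 0.2165, -0.1732)
S3 = (0.2184·cos240.0°, 0.2184·sin240.0°, -0.1879) = (-0.1092, -0.1891, -0.1879)
eliminate P² terms by subtracting sphere 1 from 2 and 3
plane₁₂: -0.9364x+0.4330y+-0.4499z = -0.0280
det = 0.7460;  x = 0.0359+-0.5064z,  y = 0.0131+-0.0560z
sphere 1 gives Az²+Bz+C=0 with A=1.2596, B=0.2062, C=-0.0051;  B²−4AC=0.0684;  roots -0.1857, 0.0219;  negative root z = -0.1857
x = 0.1299, y = 0.0235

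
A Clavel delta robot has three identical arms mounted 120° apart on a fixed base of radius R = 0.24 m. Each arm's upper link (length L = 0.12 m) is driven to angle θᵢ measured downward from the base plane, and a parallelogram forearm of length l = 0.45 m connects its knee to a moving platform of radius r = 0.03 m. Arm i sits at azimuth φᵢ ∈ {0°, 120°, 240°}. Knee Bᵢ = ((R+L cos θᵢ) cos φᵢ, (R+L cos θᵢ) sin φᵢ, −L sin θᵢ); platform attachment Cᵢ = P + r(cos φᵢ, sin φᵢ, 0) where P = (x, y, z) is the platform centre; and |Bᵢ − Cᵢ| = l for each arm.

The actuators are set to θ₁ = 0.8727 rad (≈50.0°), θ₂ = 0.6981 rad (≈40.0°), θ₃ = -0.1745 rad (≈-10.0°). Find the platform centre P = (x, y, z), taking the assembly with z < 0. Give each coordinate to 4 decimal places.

centre 1 = (0.2871·cos0.0°, 0.2871·sin0.0°, -0.0919) = (0.2871, 0.0000, -0.0919)
φ2=120.0°: virtual centre (-0.1510, 0.2615, -0.0771), radius l
φ3=240.0°: virtual centre (-0.1641, -0.2842, 0.0208), radius l
|centre ₂|²−|centre ₁|² = 0.0062;  |centre ₃|²−|centre ₁|² = 0.0172
plane₁₂: -0.8762x+0.5230y+0.0296z = 0.0062
det = 0.9700;  x = -0.0129+0.1389z,  y = -0.0098+0.1762z
into |P−centre ₁|² = l²: 1.0503z² + 0.0970z + -0.1039 = 0;  Δ = 0.4460;  z = -0.3641 or 0.2717 → z<0 root = -0.3641
x = -0.0635, y = -0.0739

(-0.0635, -0.0739, -0.3641)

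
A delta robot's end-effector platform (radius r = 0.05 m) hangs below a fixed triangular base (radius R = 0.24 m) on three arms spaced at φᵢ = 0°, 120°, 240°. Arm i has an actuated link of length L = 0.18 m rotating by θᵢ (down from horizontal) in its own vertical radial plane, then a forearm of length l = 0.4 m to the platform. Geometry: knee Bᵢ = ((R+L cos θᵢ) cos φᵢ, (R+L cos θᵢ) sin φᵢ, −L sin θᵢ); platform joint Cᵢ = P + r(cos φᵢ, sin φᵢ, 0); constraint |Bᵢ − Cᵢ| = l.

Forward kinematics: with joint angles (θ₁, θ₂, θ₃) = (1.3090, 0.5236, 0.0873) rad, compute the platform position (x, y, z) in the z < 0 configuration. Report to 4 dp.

(-0.1413, -0.0403, -0.2985)

arm 1 at φ=0.0°: (R−r)+L cos θ1 = 0.2366;  O1 = (0.2366, 0.0000, -0.1739)
O2 = (0.3459·cos120.0°, 0.3459·sin120.0°, -0.0900) = (-0.1729, 0.2995, -0.0900)
arm 3 at φ=240.0°: (R−r)+L cos θ3 = 0.3693;  O3 = (-0.1847, -0.3198, -0.0157)
eliminate P² terms by subtracting sphere 1 from 2 and 3
[-0.8191 0.5991 0.1677]·P = 0.0415;  [-0.8425 -0.6397 0.3163]·P = 0.0504
Cramer: x(z) = -0.0552+0.2885z;  y(z) = -0.0061+0.1145z
quadratic in z: (1.0964)z²+(0.1779)z+(-0.0446)=0, √Δ=0.4767 → z ∈ {-0.2985, 0.1362}; z = -0.2985 (taking z<0)
x = -0.1413, y = -0.0403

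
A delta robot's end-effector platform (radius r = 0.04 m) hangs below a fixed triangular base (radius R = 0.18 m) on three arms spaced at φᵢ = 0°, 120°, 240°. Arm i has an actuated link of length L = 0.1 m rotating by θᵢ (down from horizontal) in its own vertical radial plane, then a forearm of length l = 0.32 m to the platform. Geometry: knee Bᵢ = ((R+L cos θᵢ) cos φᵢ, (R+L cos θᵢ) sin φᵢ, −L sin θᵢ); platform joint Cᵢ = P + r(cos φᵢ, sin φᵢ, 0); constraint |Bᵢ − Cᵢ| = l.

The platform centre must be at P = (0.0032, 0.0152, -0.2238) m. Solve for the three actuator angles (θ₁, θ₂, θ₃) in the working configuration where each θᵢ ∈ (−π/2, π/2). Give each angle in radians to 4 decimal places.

θ₁ = 0.0870, θ₂ = -0.0005, θ₃ = 0.2613

φ1=0.0° → target in arm frame (0.0032, 0.0152)
  A cos θ + B sin θ = C:  0.1368·cos θ + -0.2238·sin θ = 0.1168
  √(A²+B²)=0.2623;  θ1 = -1.0221+1.1091 ≈ 0.0870
φ2=120.0° → target in arm frame (0.0116, -0.0104)
  A cos θ + B sin θ = C:  0.1284·cos θ + -0.2238·sin θ = 0.1286
  γ=atan2(-0.2238,0.1284)=-1.0498;  ψ=arccos(0.4982)=1.0493;  θ2=γ+ψ≈-0.0005
arm 3 (φ=240.0°): x'=-0.0148, y'=-0.0048
  A=0.1548, B=-0.2238, C=(l²−L²−A²−y'²−z²)/(2L)=0.0917
  γ=atan2(-0.2238,0.1548)=-0.9658;  ψ=arccos(0.3370)=1.2271;  θ3=γ+ψ≈0.2613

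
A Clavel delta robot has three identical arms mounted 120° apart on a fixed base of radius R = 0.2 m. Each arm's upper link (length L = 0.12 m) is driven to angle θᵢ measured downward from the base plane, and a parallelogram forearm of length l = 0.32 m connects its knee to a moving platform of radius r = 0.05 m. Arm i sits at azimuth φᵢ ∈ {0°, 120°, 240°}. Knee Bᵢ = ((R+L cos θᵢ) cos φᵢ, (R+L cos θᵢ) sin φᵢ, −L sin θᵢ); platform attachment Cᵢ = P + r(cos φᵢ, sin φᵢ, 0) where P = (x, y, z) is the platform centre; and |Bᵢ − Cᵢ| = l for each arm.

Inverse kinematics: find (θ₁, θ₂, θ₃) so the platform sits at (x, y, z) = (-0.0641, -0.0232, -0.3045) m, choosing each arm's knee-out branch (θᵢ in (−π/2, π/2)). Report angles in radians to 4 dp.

rotate P by −φ1: (-0.0641, -0.0232, -0.3045)
  e−x'=0.2141;  (l²−L²−(e−x')²−y'²−z²)/2L = -0.2129
  √(A²+B²)=0.3722;  θ1 = -0.9580+2.1797 ≈ 1.2217
arm 2 (φ=120.0°): x'=0.0120, y'=0.0671
  A cos θ + B sin θ = C:  0.1380·cos θ + -0.3045·sin θ = -0.1178
  θ2 = atan2(B,A) + arccos(C/0.3343) = 0.7858
rotate P by −φ3: (0.0521, -0.0439, -0.3045)
  A cos θ + B sin θ = C:  0.0979·cos θ + -0.3045·sin θ = -0.0676
  √(A²+B²)=0.3198;  θ3 = -1.2598+1.7838 ≈ 0.5239

θ₁ = 1.2217, θ₂ = 0.7858, θ₃ = 0.5239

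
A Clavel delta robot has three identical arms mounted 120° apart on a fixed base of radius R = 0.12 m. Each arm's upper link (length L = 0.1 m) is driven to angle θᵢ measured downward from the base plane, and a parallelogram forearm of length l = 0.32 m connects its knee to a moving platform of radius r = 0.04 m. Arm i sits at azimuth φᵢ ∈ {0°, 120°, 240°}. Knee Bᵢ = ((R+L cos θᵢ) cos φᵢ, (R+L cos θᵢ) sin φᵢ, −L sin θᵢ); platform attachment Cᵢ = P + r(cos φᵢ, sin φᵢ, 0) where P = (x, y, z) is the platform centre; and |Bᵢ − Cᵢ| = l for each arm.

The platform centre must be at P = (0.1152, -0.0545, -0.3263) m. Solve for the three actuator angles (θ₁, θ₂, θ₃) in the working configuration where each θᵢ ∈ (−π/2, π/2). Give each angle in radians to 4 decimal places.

φ1=0.0° → target in arm frame (0.1152, -0.0545)
  A=-0.0352, B=-0.3263, C=(l²−L²−A²−y'²−z²)/(2L)=-0.0914
  √(A²+B²)=0.3282;  θ1 = -1.6783+1.8530 ≈ 0.1748
arm 2 (φ=120.0°): x'=-0.1048, y'=-0.0725
  e−x'=0.1848;  (l²−L²−(e−x')²−y'²−z²)/2L = -0.2674
  γ=atan2(-0.3263,0.1848)=-1.0555;  ψ=arccos(-0.7131)=2.3647;  θ2=γ+ψ≈1.3092
φ3=240.0° → target in arm frame (-0.0104, 0.1270)
  A=0.0904, B=-0.3263, C=(l²−L²−A²−y'²−z²)/(2L)=-0.1919
  √(A²+B²)=0.3386;  θ3 = -1.3005+2.1733 ≈ 0.8728

θ₁ = 0.1748, θ₂ = 1.3092, θ₃ = 0.8728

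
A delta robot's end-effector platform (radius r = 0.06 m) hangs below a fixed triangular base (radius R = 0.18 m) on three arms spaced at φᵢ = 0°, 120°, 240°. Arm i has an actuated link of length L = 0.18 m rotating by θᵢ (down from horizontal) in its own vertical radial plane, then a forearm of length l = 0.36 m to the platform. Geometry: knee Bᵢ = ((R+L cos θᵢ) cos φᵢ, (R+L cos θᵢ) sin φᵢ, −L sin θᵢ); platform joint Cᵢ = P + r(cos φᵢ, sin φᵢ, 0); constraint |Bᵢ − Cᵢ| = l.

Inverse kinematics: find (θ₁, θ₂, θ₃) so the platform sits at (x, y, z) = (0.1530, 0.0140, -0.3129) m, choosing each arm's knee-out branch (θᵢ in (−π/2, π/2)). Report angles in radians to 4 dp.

rotate P by −φ1: (0.1530, 0.0140, -0.3129)
  e−x'=-0.0330;  (l²−L²−(e−x')²−y'²−z²)/2L = -0.0055
  √(A²+B²)=0.3146;  θ1 = -1.6759+1.5884 ≈ -0.0875
rotate P by −φ2: (-0.0644, -0.1395, -0.3129)
  A=0.1844, B=-0.3129, C=(l²−L²−A²−y'²−z²)/(2L)=-0.1504
  γ=atan2(-0.3129,0.1844)=-1.0383;  ψ=arccos(-0.4143)=1.9979;  θ2=γ+ψ≈0.9596
φ3=240.0° → target in arm frame (-0.0886, 0.1255)
  A cos θ + B sin θ = C:  0.2086·cos θ + -0.3129·sin θ = -0.1666
  √(A²+B²)=0.3761;  θ3 = -0.9827+2.0298 ≈ 1.0470

θ₁ = -0.0875, θ₂ = 0.9596, θ₃ = 1.0470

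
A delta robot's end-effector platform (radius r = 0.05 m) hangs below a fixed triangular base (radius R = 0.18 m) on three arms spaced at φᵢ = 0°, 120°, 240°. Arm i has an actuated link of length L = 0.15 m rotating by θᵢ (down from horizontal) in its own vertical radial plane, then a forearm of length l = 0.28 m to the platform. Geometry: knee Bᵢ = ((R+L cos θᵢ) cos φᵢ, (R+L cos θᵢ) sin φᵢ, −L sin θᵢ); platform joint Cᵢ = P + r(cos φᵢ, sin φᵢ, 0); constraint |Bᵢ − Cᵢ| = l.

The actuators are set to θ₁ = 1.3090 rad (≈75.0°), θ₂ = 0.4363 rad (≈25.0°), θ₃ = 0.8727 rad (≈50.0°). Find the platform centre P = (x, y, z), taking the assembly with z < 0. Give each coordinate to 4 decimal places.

(-0.0822, 0.0399, -0.2623)

φ1=0.0°: virtual centre (0.1688, 0.0000, -0.1449), radius l
S2 = (0.2659·cos120.0°, 0.2659·sin120.0°, -0.0634) = (-0.1330, 0.2303, -0.0634)
S3 = (0.2264·cos240.0°, 0.2264·sin240.0°, -0.1149) = (-0.1132, -0.1961, -0.1149)
subtract pairs → two planes through P
linear system: -0.6036x+0.4606y = 0.0253−0.1630z; -0.5641x+-0.3922y = 0.0150−0.0600z
Cramer: x(z) = -0.0338+0.1844z;  y(z) = 0.0105-0.1123z
into |P−S₁|² = l²: 1.0466z² + 0.2127z + -0.0162 = 0;  Δ = 0.1132;  z = -0.2623 or 0.0591 → z<0 root = -0.2623
x = -0.0822, y = 0.0399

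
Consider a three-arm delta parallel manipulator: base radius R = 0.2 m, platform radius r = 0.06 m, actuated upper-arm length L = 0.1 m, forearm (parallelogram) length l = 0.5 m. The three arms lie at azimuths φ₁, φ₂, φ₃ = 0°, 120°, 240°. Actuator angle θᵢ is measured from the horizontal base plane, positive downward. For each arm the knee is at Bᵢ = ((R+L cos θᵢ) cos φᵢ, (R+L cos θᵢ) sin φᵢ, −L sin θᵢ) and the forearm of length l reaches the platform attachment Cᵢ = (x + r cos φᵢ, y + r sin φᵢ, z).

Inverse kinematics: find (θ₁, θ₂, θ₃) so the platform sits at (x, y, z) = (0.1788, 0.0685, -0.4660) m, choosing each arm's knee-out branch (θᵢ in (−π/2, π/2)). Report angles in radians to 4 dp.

φ1=0.0° → target in arm frame (0.1788, 0.0685)
  e−x'=-0.0388;  (l²−L²−(e−x')²−y'²−z²)/2L = 0.0832
  √(A²+B²)=0.4676;  θ1 = -1.6539+1.3919 ≈ -0.2620
φ2=120.0° → target in arm frame (-0.0301, -0.1891)
  e−x'=0.1701;  (l²−L²−(e−x')²−y'²−z²)/2L = -0.2092
  γ=atan2(-0.4660,0.1701)=-1.2208;  ψ=arccos(-0.4217)=2.0061;  θ2=γ+ψ≈0.7853
φ3=240.0° → target in arm frame (-0.1487, 0.1206)
  A=0.2887, B=-0.4660, C=(l²−L²−A²−y'²−z²)/(2L)=-0.3753
  θ3 = atan2(B,A) + arccos(C/0.5482) = 1.3088

θ₁ = -0.2620, θ₂ = 0.7853, θ₃ = 1.3088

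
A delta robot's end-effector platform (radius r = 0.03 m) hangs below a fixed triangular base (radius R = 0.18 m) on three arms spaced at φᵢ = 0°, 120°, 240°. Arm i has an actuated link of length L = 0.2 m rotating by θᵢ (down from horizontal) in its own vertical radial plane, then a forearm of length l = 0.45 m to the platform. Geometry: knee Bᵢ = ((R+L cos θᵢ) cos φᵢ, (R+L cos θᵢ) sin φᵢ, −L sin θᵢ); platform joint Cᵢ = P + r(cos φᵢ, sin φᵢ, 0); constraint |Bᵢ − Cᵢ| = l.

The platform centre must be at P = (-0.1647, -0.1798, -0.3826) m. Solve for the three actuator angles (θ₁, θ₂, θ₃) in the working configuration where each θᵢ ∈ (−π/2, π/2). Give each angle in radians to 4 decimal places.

θ₁ = 1.3090, θ₂ = 1.0471, θ₃ = -0.2618

φ1=0.0° → target in arm frame (-0.1647, -0.1798)
  e−x'=0.3147;  (l²−L²−(e−x')²−y'²−z²)/2L = -0.2881
  γ=atan2(-0.3826,0.3147)=-0.8825;  ψ=arccos(-0.5816)=2.1915;  θ1=γ+ψ≈1.3090
arm 2 (φ=120.0°): x'=-0.0734, y'=0.2325
  A cos θ + B sin θ = C:  0.2234·cos θ + -0.3826·sin θ = -0.2196
  √(A²+B²)=0.4430;  θ2 = -1.0424+2.0894 ≈ 1.0471
arm 3 (φ=240.0°): x'=0.2381, y'=-0.0527
  A=-0.0881, B=-0.3826, C=(l²−L²−A²−y'²−z²)/(2L)=0.0140
  γ=atan2(-0.3826,-0.0881)=-1.7970;  ψ=arccos(0.0355)=1.5352;  θ3=γ+ψ≈-0.2618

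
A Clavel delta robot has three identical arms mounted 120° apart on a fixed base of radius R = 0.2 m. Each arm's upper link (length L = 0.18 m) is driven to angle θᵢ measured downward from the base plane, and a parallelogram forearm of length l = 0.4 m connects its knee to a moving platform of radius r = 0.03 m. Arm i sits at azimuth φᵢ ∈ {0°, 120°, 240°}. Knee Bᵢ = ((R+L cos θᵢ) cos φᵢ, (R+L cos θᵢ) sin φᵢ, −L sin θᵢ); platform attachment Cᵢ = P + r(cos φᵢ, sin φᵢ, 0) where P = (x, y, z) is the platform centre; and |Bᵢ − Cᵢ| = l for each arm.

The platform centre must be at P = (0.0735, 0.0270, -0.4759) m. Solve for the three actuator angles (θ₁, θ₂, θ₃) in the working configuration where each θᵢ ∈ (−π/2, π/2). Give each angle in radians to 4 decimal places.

θ₁ = 0.8727, θ₂ = 1.2221, θ₃ = 1.3965

arm 1 (φ=0.0°): x'=0.0735, y'=0.0270
  e−x'=0.0965;  (l²−L²−(e−x')²−y'²−z²)/2L = -0.3026
  θ1 = atan2(B,A) + arccos(C/0.4856) = 0.8727
φ2=120.0° → target in arm frame (-0.0134, -0.0772)
  A=0.1834, B=-0.4759, C=(l²−L²−A²−y'²−z²)/(2L)=-0.3846
  γ=atan2(-0.4759,0.1834)=-1.2030;  ψ=arccos(-0.7541)=2.4251;  θ2=γ+ψ≈1.2221
rotate P by −φ3: (-0.0601, 0.0502, -0.4759)
  A cos θ + B sin θ = C:  0.2301·cos θ + -0.4759·sin θ = -0.4288
  θ3 = atan2(B,A) + arccos(C/0.5286) = 1.3965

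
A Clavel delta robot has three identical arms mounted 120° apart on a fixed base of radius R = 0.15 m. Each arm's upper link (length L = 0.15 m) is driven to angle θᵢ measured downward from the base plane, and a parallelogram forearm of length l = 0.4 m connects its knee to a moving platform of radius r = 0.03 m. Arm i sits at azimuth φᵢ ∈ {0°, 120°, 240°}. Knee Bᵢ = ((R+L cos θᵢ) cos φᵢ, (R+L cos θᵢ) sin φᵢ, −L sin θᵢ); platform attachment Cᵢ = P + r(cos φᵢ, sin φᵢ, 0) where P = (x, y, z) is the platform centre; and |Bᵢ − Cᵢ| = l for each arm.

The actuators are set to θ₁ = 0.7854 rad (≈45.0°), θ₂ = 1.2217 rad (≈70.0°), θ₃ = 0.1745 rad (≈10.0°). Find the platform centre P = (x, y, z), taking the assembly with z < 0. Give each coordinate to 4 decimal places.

arm 1 at φ=0.0°: e+L cos θ1 = 0.2261;  O1 = (0.2261, 0.0000, -0.1061)
O2 = (0.1713·cos120.0°, 0.1713·sin120.0°, -0.1410) = (-0.0857, 0.1484, -0.1410)
O3 = (0.2677·cos240.0°, 0.2677·sin240.0°, -0.0260) = (-0.1339, -0.2319, -0.0260)
|O₂|²−|O₁|² = -0.0131;  |O₃|²−|O₁|² = 0.0100
plane₁₂: -0.6234x+0.2967y+-0.0698z = -0.0131
det = 0.5027;  x = 0.0062+0.0301z,  y = -0.0312+0.2984z
into |P−O₁|² = l²: 1.0900z² + 0.1803z + -0.0994 = 0;  Δ = 0.4661;  z = -0.3959 or 0.2305 → z<0 root = -0.3959
x = -0.0057, y = -0.1493

(-0.0057, -0.1493, -0.3959)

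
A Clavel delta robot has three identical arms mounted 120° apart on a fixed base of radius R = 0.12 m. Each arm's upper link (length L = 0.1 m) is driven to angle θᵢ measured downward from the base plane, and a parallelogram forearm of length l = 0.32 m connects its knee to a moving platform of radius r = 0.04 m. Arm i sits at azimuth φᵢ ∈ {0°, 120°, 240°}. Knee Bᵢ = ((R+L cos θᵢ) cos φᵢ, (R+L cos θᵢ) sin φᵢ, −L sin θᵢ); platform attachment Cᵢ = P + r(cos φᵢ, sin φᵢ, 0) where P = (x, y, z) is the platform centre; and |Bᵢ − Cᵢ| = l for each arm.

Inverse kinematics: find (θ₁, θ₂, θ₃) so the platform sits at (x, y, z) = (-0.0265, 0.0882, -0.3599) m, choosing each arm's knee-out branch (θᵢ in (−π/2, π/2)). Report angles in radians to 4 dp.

arm 1 (φ=0.0°): x'=-0.0265, y'=0.0882
  A cos θ + B sin θ = C:  0.1065·cos θ + -0.3599·sin θ = -0.2812
  γ=atan2(-0.3599,0.1065)=-1.2831;  ψ=arccos(-0.7493)=2.4179;  θ1=γ+ψ≈1.1348
arm 2 (φ=120.0°): x'=0.0896, y'=-0.0212
  e−x'=-0.0096;  (l²−L²−(e−x')²−y'²−z²)/2L = -0.1883
  γ=atan2(-0.3599,-0.0096)=-1.5976;  ψ=arccos(-0.5231)=2.1213;  θ2=γ+ψ≈0.5238
rotate P by −φ3: (-0.0631, -0.0670, -0.3599)
  e−x'=0.1431;  (l²−L²−(e−x')²−y'²−z²)/2L = -0.3106
  γ=atan2(-0.3599,0.1431)=-1.1923;  ψ=arccos(-0.8018)=2.5011;  θ3=γ+ψ≈1.3088

θ₁ = 1.1348, θ₂ = 0.5238, θ₃ = 1.3088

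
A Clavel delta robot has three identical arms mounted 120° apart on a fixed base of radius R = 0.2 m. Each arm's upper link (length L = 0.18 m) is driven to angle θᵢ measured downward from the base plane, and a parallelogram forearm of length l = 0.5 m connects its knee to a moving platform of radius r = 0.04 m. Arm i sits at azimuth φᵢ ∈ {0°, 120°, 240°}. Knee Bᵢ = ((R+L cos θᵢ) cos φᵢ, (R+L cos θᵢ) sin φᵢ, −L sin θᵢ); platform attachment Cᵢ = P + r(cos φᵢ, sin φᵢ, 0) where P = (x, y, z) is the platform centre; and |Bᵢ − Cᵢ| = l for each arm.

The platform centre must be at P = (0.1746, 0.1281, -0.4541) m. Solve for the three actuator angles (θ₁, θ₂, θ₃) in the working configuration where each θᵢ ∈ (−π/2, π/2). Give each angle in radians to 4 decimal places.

rotate P by −φ1: (0.1746, 0.1281, -0.4541)
  A cos θ + B sin θ = C:  -0.0146·cos θ + -0.4541·sin θ = -0.0145
  θ1 = atan2(B,A) + arccos(C/0.4543) = -0.0002
φ2=120.0° → target in arm frame (0.0236, -0.2153)
  e−x'=0.1364;  (l²−L²−(e−x')²−y'²−z²)/2L = -0.1487
  θ2 = atan2(B,A) + arccos(C/0.4741) = 0.6108
φ3=240.0° → target in arm frame (-0.1982, 0.0872)
  A cos θ + B sin θ = C:  0.3582·cos θ + -0.4541·sin θ = -0.3459
  θ3 = atan2(B,A) + arccos(C/0.5784) = 1.3091

θ₁ = -0.0002, θ₂ = 0.6108, θ₃ = 1.3091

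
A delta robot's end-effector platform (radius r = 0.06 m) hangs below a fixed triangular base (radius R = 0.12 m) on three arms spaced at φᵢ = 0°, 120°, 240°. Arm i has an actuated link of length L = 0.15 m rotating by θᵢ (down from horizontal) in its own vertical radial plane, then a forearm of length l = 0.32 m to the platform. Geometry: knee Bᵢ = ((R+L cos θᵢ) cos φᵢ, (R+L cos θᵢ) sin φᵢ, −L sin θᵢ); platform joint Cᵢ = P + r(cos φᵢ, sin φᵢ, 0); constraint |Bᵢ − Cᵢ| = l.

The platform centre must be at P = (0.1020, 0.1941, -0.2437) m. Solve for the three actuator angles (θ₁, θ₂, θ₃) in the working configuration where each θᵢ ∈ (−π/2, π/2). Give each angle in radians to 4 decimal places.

arm 1 (φ=0.0°): x'=0.1020, y'=0.1941
  A cos θ + B sin θ = C:  -0.0420·cos θ + -0.2437·sin θ = -0.0631
  θ1 = atan2(B,A) + arccos(C/0.2473) = 0.0873
arm 2 (φ=120.0°): x'=0.1171, y'=-0.1854
  A cos θ + B sin θ = C:  -0.0571·cos θ + -0.2437·sin θ = -0.0571
  θ2 = atan2(B,A) + arccos(C/0.2503) = -0.0002
arm 3 (φ=240.0°): x'=-0.2191, y'=-0.0087
  A cos θ + B sin θ = C:  0.2791·cos θ + -0.2437·sin θ = -0.1915
  θ3 = atan2(B,A) + arccos(C/0.3705) = 1.3963

θ₁ = 0.0873, θ₂ = -0.0002, θ₃ = 1.3963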